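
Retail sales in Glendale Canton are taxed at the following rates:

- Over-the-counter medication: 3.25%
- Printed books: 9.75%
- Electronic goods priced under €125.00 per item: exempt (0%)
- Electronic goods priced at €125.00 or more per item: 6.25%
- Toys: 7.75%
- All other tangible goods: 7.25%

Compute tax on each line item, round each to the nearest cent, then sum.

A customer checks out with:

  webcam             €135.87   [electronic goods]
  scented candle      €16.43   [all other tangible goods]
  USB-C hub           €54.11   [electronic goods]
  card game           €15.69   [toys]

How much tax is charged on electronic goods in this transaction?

€8.49

Webcam €135.87: electronic goods, €125.00 or more → 6.25% → €8.49
USB-C hub €54.11: electronic goods, under €125.00 → 0% → €0.00
Tax on electronic goods = €8.49 + €0.00 = €8.49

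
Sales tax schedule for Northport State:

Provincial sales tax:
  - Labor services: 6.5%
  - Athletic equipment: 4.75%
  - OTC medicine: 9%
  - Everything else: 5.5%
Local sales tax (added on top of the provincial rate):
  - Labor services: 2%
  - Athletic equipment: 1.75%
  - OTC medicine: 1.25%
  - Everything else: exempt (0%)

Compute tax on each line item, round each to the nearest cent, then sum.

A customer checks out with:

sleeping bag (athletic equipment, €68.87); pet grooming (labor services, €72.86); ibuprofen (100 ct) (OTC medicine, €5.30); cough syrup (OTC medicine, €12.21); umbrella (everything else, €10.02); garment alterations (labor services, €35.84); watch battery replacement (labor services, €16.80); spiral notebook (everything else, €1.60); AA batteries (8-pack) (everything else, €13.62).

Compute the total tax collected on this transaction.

Sleeping bag €68.87: athletic equipment → 4.75% + 1.75% local = 6.5% → €4.48
Pet grooming €72.86: labor services → 6.5% + 2% local = 8.5% → €6.19
Ibuprofen (100 ct) €5.30: OTC medicine → 9% + 1.25% local = 10.25% → €0.54
Cough syrup €12.21: OTC medicine → 9% + 1.25% local = 10.25% → €1.25
Umbrella €10.02: everything else → 5.5% + 0% local = 5.5% → €0.55
Garment alterations €35.84: labor services → 6.5% + 2% local = 8.5% → €3.05
Watch battery replacement €16.80: labor services → 6.5% + 2% local = 8.5% → €1.43
Spiral notebook €1.60: everything else → 5.5% + 0% local = 5.5% → €0.09
AA batteries (8-pack) €13.62: everything else → 5.5% + 0% local = 5.5% → €0.75
Total tax = €4.48 + €6.19 + €0.54 + €1.25 + €0.55 + €3.05 + €1.43 + €0.09 + €0.75 = €18.33

€18.33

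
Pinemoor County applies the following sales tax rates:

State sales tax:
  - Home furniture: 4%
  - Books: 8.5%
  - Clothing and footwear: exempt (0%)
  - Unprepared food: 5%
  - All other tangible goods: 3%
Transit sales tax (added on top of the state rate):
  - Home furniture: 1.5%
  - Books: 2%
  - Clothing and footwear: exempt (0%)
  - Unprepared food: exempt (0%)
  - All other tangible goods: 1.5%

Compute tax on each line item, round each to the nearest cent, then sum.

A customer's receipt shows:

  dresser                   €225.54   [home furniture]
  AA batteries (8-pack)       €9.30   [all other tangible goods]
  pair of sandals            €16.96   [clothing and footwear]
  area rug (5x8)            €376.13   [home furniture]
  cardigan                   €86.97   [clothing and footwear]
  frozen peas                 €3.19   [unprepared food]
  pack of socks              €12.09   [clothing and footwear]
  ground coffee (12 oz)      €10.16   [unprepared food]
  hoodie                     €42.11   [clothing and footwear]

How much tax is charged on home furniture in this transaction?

Dresser €225.54: home furniture → 4% + 1.5% transit = 5.5% → €12.40
Area rug (5x8) €376.13: home furniture → 4% + 1.5% transit = 5.5% → €20.69
Tax on home furniture = €12.40 + €20.69 = €33.09

€33.09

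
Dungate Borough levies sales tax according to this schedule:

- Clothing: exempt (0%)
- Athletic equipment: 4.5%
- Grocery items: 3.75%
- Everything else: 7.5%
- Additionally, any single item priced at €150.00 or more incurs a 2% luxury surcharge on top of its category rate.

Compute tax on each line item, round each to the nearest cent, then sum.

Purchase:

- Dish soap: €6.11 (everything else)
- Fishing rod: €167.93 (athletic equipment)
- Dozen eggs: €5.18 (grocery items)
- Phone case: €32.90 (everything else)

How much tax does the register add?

€14.04

Dish soap €6.11: everything else → 7.5% → €0.46
Fishing rod €167.93: athletic equipment → 4.5% + 2% surcharge = 6.5% → €10.92
Dozen eggs €5.18: grocery items → 3.75% → €0.19
Phone case €32.90: everything else → 7.5% → €2.47
Total tax = €0.46 + €10.92 + €0.19 + €2.47 = €14.04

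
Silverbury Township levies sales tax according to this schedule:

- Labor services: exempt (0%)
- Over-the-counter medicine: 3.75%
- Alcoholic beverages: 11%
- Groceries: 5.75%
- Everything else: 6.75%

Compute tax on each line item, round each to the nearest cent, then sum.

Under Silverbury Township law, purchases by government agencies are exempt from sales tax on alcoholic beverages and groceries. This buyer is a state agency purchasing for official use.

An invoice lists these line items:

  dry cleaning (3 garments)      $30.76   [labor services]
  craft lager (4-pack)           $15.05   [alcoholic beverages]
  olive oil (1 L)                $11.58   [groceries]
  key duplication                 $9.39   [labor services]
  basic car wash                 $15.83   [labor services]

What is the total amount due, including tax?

Dry cleaning (3 garments) $30.76: labor services → 0% → $0.00
Craft lager (4-pack) $15.05: alcoholic beverages, buyer-exempt → 0% → $0.00
Olive oil (1 L) $11.58: groceries, buyer-exempt → 0% → $0.00
Key duplication $9.39: labor services → 0% → $0.00
Basic car wash $15.83: labor services → 0% → $0.00
Subtotal = $82.61; tax = $0.00; total due = $82.61

$82.61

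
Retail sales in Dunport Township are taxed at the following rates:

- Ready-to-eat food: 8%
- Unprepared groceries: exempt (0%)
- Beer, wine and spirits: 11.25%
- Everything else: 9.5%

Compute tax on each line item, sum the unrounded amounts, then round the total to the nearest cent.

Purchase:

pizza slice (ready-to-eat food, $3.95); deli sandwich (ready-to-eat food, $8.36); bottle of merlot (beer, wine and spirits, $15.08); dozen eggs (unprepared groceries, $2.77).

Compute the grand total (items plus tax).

Pizza slice $3.95: ready-to-eat food → 8% → $0.316
Deli sandwich $8.36: ready-to-eat food → 8% → $0.6688
Bottle of merlot $15.08: beer, wine and spirits → 11.25% → $1.6965
Dozen eggs $2.77: unprepared groceries → 0% → $0.00
Subtotal = $30.16; unrounded tax = $2.6813 → $2.68; total due = $32.84

$32.84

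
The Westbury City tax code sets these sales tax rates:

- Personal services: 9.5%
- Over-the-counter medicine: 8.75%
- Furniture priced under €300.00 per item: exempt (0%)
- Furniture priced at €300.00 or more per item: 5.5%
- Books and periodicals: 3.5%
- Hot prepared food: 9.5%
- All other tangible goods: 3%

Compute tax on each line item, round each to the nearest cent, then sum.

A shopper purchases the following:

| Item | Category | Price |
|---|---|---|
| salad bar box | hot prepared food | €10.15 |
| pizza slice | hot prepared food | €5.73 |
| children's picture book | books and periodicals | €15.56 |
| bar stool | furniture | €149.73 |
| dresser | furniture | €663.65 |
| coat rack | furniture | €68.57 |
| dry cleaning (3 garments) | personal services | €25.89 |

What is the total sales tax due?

Salad bar box €10.15: hot prepared food → 9.5% → €0.96
Pizza slice €5.73: hot prepared food → 9.5% → €0.54
Children's picture book €15.56: books and periodicals → 3.5% → €0.54
Bar stool €149.73: furniture, under €300.00 → 0% → €0.00
Dresser €663.65: furniture, €300.00 or more → 5.5% → €36.50
Coat rack €68.57: furniture, under €300.00 → 0% → €0.00
Dry cleaning (3 garments) €25.89: personal services → 9.5% → €2.46
Total tax = €0.96 + €0.54 + €0.54 + €36.50 + €2.46 = €41.00

€41.00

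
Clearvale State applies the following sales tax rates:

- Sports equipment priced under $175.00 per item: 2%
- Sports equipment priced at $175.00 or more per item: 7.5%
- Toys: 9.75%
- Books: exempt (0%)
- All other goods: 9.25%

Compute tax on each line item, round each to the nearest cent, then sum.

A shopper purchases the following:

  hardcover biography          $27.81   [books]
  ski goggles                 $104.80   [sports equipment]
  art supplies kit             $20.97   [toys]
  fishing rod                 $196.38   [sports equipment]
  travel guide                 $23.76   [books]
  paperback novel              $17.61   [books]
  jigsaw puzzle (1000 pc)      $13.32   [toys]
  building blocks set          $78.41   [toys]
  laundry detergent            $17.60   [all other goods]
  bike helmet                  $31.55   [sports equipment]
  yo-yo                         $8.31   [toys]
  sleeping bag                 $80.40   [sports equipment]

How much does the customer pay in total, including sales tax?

$653.41

Hardcover biography $27.81: books → 0% → $0.00
Ski goggles $104.80: sports equipment, under $175.00 → 2% → $2.10
Art supplies kit $20.97: toys → 9.75% → $2.04
Fishing rod $196.38: sports equipment, $175.00 or more → 7.5% → $14.73
Travel guide $23.76: books → 0% → $0.00
Paperback novel $17.61: books → 0% → $0.00
Jigsaw puzzle (1000 pc) $13.32: toys → 9.75% → $1.30
Building blocks set $78.41: toys → 9.75% → $7.64
Laundry detergent $17.60: all other goods → 9.25% → $1.63
Bike helmet $31.55: sports equipment, under $175.00 → 2% → $0.63
Yo-yo $8.31: toys → 9.75% → $0.81
Sleeping bag $80.40: sports equipment, under $175.00 → 2% → $1.61
Subtotal = $620.92; tax = $32.49; total due = $653.41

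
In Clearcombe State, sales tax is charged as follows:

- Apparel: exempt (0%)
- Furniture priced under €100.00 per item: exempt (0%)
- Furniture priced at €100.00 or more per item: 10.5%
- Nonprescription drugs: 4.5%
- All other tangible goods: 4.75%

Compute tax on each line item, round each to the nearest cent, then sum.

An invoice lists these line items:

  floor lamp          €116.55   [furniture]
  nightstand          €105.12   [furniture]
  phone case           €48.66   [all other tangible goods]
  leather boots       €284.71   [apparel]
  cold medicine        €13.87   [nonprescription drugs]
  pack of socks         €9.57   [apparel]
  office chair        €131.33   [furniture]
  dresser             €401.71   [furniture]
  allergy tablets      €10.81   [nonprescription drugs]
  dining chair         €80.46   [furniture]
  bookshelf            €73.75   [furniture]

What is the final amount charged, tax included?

€1359.21

Floor lamp €116.55: furniture, €100.00 or more → 10.5% → €12.24
Nightstand €105.12: furniture, €100.00 or more → 10.5% → €11.04
Phone case €48.66: all other tangible goods → 4.75% → €2.31
Leather boots €284.71: apparel → 0% → €0.00
Cold medicine €13.87: nonprescription drugs → 4.5% → €0.62
Pack of socks €9.57: apparel → 0% → €0.00
Office chair €131.33: furniture, €100.00 or more → 10.5% → €13.79
Dresser €401.71: furniture, €100.00 or more → 10.5% → €42.18
Allergy tablets €10.81: nonprescription drugs → 4.5% → €0.49
Dining chair €80.46: furniture, under €100.00 → 0% → €0.00
Bookshelf €73.75: furniture, under €100.00 → 0% → €0.00
Subtotal = €1276.54; tax = €82.67; total due = €1359.21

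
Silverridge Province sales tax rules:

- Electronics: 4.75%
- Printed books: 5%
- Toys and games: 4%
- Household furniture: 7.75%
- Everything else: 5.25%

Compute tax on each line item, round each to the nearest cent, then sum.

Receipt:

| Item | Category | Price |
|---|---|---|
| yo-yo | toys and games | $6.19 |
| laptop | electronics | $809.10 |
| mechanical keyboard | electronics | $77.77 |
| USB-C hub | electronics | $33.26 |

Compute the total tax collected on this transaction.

$43.95

Yo-yo $6.19: toys and games → 4% → $0.25
Laptop $809.10: electronics → 4.75% → $38.43
Mechanical keyboard $77.77: electronics → 4.75% → $3.69
USB-C hub $33.26: electronics → 4.75% → $1.58
Total tax = $0.25 + $38.43 + $3.69 + $1.58 = $43.95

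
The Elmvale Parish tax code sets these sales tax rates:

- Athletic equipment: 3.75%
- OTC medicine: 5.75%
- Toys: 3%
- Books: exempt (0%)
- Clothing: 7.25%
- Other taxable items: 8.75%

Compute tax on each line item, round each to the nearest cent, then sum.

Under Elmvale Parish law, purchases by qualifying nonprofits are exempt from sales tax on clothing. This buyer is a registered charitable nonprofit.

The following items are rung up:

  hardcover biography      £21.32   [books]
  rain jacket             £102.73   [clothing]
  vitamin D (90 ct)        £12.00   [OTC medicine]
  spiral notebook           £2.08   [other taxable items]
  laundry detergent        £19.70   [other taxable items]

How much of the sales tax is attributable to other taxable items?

£1.90

Spiral notebook £2.08: other taxable items → 8.75% → £0.18
Laundry detergent £19.70: other taxable items → 8.75% → £1.72
Tax on other taxable items = £0.18 + £1.72 = £1.90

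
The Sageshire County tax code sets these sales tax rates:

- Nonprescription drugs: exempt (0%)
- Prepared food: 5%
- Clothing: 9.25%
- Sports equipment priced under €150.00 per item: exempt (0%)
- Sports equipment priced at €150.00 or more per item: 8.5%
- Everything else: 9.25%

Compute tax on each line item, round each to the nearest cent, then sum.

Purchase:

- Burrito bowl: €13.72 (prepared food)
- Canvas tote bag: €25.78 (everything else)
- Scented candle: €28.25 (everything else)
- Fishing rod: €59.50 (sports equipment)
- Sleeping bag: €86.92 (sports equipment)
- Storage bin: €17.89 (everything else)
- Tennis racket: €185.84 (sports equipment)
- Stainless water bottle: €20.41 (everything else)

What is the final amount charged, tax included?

Burrito bowl €13.72: prepared food → 5% → €0.69
Canvas tote bag €25.78: everything else → 9.25% → €2.38
Scented candle €28.25: everything else → 9.25% → €2.61
Fishing rod €59.50: sports equipment, under €150.00 → 0% → €0.00
Sleeping bag €86.92: sports equipment, under €150.00 → 0% → €0.00
Storage bin €17.89: everything else → 9.25% → €1.65
Tennis racket €185.84: sports equipment, €150.00 or more → 8.5% → €15.80
Stainless water bottle €20.41: everything else → 9.25% → €1.89
Subtotal = €438.31; tax = €25.02; total due = €463.33

€463.33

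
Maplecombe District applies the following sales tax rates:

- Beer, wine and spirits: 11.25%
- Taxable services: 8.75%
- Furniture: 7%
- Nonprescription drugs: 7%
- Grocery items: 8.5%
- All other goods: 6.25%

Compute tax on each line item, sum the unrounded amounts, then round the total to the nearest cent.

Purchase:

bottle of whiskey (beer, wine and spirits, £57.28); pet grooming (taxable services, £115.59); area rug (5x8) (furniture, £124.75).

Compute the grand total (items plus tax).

£322.91

Bottle of whiskey £57.28: beer, wine and spirits → 11.25% → £6.444
Pet grooming £115.59: taxable services → 8.75% → £10.114125
Area rug (5x8) £124.75: furniture → 7% → £8.7325
Subtotal = £297.62; unrounded tax = £25.290625 → £25.29; total due = £322.91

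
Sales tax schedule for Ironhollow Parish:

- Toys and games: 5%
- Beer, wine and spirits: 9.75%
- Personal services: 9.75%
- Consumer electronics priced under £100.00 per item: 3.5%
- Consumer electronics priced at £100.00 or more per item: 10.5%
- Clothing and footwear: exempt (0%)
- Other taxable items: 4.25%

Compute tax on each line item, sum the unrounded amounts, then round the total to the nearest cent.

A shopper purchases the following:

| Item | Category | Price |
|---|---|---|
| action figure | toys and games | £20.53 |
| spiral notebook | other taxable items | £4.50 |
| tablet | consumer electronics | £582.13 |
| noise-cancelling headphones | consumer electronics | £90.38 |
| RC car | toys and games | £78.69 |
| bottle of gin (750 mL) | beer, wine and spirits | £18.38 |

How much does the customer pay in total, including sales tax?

Action figure £20.53: toys and games → 5% → £1.0265
Spiral notebook £4.50: other taxable items → 4.25% → £0.19125
Tablet £582.13: consumer electronics, £100.00 or more → 10.5% → £61.12365
Noise-cancelling headphones £90.38: consumer electronics, under £100.00 → 3.5% → £3.1633
RC car £78.69: toys and games → 5% → £3.9345
Bottle of gin (750 mL) £18.38: beer, wine and spirits → 9.75% → £1.79205
Subtotal = £794.61; unrounded tax = £71.23125 → £71.23; total due = £865.84

£865.84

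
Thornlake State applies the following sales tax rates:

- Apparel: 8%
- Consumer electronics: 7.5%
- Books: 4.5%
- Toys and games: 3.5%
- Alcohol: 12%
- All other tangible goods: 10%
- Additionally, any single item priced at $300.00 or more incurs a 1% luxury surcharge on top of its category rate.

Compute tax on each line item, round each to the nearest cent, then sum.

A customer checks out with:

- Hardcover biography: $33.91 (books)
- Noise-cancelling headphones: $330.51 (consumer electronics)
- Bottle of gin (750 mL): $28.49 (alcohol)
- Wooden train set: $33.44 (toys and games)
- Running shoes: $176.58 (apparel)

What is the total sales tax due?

$48.34

Hardcover biography $33.91: books → 4.5% → $1.53
Noise-cancelling headphones $330.51: consumer electronics → 7.5% + 1% surcharge = 8.5% → $28.09
Bottle of gin (750 mL) $28.49: alcohol → 12% → $3.42
Wooden train set $33.44: toys and games → 3.5% → $1.17
Running shoes $176.58: apparel → 8% → $14.13
Total tax = $1.53 + $28.09 + $3.42 + $1.17 + $14.13 = $48.34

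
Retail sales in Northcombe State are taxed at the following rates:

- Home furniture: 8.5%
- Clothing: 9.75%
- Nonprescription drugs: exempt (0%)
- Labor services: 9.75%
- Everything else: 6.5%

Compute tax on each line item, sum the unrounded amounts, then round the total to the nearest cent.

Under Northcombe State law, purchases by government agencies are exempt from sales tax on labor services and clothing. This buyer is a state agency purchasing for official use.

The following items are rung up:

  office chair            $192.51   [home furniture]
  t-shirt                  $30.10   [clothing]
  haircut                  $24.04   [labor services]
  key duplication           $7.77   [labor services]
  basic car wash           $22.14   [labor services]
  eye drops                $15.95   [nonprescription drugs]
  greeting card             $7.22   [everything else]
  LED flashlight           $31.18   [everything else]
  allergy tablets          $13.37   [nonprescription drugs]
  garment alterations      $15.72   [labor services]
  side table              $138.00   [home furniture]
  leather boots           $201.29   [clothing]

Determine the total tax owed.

$30.59

Office chair $192.51: home furniture → 8.5% → $16.36335
T-shirt $30.10: clothing, buyer-exempt → 0% → $0.00
Haircut $24.04: labor services, buyer-exempt → 0% → $0.00
Key duplication $7.77: labor services, buyer-exempt → 0% → $0.00
Basic car wash $22.14: labor services, buyer-exempt → 0% → $0.00
Eye drops $15.95: nonprescription drugs → 0% → $0.00
Greeting card $7.22: everything else → 6.5% → $0.4693
LED flashlight $31.18: everything else → 6.5% → $2.0267
Allergy tablets $13.37: nonprescription drugs → 0% → $0.00
Garment alterations $15.72: labor services, buyer-exempt → 0% → $0.00
Side table $138.00: home furniture → 8.5% → $11.73
Leather boots $201.29: clothing, buyer-exempt → 0% → $0.00
Unrounded tax sum = $30.58935 → $30.59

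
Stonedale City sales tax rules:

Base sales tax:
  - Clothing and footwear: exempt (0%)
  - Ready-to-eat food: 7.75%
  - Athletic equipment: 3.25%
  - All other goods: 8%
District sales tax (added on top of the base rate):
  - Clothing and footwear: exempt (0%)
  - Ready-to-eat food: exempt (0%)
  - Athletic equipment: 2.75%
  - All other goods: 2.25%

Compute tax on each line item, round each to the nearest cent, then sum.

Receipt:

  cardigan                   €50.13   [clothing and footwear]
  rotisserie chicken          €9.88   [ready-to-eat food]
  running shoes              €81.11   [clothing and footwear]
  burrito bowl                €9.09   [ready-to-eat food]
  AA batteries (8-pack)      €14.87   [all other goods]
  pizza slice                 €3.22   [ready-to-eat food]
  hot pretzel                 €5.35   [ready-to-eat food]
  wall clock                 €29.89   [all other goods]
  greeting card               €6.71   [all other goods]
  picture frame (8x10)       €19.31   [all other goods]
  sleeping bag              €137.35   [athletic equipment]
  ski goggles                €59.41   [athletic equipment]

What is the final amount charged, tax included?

€447.50

Cardigan €50.13: clothing and footwear → 0% + 0% district = 0% → €0.00
Rotisserie chicken €9.88: ready-to-eat food → 7.75% + 0% district = 7.75% → €0.77
Running shoes €81.11: clothing and footwear → 0% + 0% district = 0% → €0.00
Burrito bowl €9.09: ready-to-eat food → 7.75% + 0% district = 7.75% → €0.70
AA batteries (8-pack) €14.87: all other goods → 8% + 2.25% district = 10.25% → €1.52
Pizza slice €3.22: ready-to-eat food → 7.75% + 0% district = 7.75% → €0.25
Hot pretzel €5.35: ready-to-eat food → 7.75% + 0% district = 7.75% → €0.41
Wall clock €29.89: all other goods → 8% + 2.25% district = 10.25% → €3.06
Greeting card €6.71: all other goods → 8% + 2.25% district = 10.25% → €0.69
Picture frame (8x10) €19.31: all other goods → 8% + 2.25% district = 10.25% → €1.98
Sleeping bag €137.35: athletic equipment → 3.25% + 2.75% district = 6% → €8.24
Ski goggles €59.41: athletic equipment → 3.25% + 2.75% district = 6% → €3.56
Subtotal = €426.32; tax = €21.18; total due = €447.50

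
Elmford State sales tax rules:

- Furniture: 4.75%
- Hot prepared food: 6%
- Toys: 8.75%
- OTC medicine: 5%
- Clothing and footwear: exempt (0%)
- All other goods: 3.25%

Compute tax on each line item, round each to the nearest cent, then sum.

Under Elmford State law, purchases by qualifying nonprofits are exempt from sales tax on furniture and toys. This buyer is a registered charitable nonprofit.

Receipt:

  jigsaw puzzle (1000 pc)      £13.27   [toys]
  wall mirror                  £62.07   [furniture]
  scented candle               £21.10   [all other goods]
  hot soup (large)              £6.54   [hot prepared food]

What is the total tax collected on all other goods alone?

Scented candle £21.10: all other goods → 3.25% → £0.69
Tax on all other goods = £0.69

£0.69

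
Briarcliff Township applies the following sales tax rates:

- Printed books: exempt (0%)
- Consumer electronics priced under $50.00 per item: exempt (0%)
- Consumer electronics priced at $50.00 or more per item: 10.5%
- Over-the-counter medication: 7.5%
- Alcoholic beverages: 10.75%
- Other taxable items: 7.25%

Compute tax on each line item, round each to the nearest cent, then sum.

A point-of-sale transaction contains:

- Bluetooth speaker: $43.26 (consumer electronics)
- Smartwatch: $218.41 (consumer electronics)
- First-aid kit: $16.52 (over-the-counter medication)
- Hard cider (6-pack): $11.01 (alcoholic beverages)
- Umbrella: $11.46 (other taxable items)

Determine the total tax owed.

Bluetooth speaker $43.26: consumer electronics, under $50.00 → 0% → $0.00
Smartwatch $218.41: consumer electronics, $50.00 or more → 10.5% → $22.93
First-aid kit $16.52: over-the-counter medication → 7.5% → $1.24
Hard cider (6-pack) $11.01: alcoholic beverages → 10.75% → $1.18
Umbrella $11.46: other taxable items → 7.25% → $0.83
Total tax = $22.93 + $1.24 + $1.18 + $0.83 = $26.18

$26.18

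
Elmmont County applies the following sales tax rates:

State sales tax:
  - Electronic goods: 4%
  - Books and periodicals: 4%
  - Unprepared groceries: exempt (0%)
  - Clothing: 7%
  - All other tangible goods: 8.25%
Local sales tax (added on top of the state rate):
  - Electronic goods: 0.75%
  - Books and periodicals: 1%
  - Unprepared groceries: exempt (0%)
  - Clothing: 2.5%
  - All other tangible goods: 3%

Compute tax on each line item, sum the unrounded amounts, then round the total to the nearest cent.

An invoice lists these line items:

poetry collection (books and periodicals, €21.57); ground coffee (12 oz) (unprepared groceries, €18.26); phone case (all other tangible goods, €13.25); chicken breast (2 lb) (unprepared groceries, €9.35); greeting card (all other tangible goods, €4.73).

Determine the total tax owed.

Poetry collection €21.57: books and periodicals → 4% + 1% local = 5% → €1.0785
Ground coffee (12 oz) €18.26: unprepared groceries → 0% + 0% local = 0% → €0.00
Phone case €13.25: all other tangible goods → 8.25% + 3% local = 11.25% → €1.490625
Chicken breast (2 lb) €9.35: unprepared groceries → 0% + 0% local = 0% → €0.00
Greeting card €4.73: all other tangible goods → 8.25% + 3% local = 11.25% → €0.532125
Unrounded tax sum = €3.10125 → €3.10

€3.10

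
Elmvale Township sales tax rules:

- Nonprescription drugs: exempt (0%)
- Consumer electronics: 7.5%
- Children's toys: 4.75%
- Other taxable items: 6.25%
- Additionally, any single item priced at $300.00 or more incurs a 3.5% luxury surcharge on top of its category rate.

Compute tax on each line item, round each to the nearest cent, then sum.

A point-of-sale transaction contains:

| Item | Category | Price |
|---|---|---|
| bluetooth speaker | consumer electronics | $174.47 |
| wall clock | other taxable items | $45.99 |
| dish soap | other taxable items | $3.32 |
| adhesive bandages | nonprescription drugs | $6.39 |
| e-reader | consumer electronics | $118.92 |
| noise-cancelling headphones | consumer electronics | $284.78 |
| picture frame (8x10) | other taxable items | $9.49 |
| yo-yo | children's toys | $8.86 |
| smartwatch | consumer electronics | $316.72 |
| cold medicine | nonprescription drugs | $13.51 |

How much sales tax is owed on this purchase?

$82.30

Bluetooth speaker $174.47: consumer electronics → 7.5% → $13.09
Wall clock $45.99: other taxable items → 6.25% → $2.87
Dish soap $3.32: other taxable items → 6.25% → $0.21
Adhesive bandages $6.39: nonprescription drugs → 0% → $0.00
E-reader $118.92: consumer electronics → 7.5% → $8.92
Noise-cancelling headphones $284.78: consumer electronics → 7.5% → $21.36
Picture frame (8x10) $9.49: other taxable items → 6.25% → $0.59
Yo-yo $8.86: children's toys → 4.75% → $0.42
Smartwatch $316.72: consumer electronics → 7.5% + 3.5% surcharge = 11% → $34.84
Cold medicine $13.51: nonprescription drugs → 0% → $0.00
Total tax = $13.09 + $2.87 + $0.21 + $8.92 + $21.36 + $0.59 + $0.42 + $34.84 = $82.30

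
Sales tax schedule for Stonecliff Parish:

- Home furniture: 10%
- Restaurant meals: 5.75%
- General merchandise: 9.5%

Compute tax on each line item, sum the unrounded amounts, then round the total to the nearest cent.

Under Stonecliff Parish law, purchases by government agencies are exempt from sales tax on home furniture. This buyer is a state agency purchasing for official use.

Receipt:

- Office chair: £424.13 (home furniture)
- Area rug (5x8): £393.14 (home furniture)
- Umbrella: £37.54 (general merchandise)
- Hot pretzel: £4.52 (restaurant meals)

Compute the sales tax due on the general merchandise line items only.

£3.57

Umbrella £37.54: general merchandise → 9.5% → £3.5663
Tax on general merchandise: unrounded sum = £3.5663 → £3.57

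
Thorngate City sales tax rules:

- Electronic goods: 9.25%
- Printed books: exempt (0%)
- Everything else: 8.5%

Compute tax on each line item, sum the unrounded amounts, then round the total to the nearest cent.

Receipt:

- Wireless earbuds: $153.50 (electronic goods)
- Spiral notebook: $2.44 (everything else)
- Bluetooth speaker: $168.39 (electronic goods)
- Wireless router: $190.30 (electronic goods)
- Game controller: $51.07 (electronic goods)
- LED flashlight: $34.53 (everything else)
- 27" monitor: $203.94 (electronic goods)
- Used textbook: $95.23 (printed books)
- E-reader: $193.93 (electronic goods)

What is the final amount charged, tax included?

Wireless earbuds $153.50: electronic goods → 9.25% → $14.19875
Spiral notebook $2.44: everything else → 8.5% → $0.2074
Bluetooth speaker $168.39: electronic goods → 9.25% → $15.576075
Wireless router $190.30: electronic goods → 9.25% → $17.60275
Game controller $51.07: electronic goods → 9.25% → $4.723975
LED flashlight $34.53: everything else → 8.5% → $2.93505
27" monitor $203.94: electronic goods → 9.25% → $18.86445
Used textbook $95.23: printed books → 0% → $0.00
E-reader $193.93: electronic goods → 9.25% → $17.938525
Subtotal = $1093.33; unrounded tax = $92.046975 → $92.05; total due = $1185.38

$1185.38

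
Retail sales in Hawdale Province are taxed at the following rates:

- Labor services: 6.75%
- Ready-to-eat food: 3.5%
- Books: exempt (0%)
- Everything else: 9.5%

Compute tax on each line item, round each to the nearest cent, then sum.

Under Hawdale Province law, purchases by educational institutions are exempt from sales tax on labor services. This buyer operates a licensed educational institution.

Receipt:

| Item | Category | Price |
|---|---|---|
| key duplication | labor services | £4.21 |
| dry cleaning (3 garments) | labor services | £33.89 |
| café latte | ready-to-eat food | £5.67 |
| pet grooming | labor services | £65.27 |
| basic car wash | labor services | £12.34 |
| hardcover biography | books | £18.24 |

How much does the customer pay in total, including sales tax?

Key duplication £4.21: labor services, buyer-exempt → 0% → £0.00
Dry cleaning (3 garments) £33.89: labor services, buyer-exempt → 0% → £0.00
Café latte £5.67: ready-to-eat food → 3.5% → £0.20
Pet grooming £65.27: labor services, buyer-exempt → 0% → £0.00
Basic car wash £12.34: labor services, buyer-exempt → 0% → £0.00
Hardcover biography £18.24: books → 0% → £0.00
Subtotal = £139.62; tax = £0.20; total due = £139.82

£139.82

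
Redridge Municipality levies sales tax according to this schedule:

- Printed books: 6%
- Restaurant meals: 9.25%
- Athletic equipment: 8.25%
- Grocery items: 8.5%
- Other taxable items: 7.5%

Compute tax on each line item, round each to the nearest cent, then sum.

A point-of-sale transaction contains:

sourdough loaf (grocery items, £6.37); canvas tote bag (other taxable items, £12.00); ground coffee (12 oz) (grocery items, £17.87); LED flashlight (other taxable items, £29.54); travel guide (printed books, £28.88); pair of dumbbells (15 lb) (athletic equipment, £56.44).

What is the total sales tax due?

£11.57

Sourdough loaf £6.37: grocery items → 8.5% → £0.54
Canvas tote bag £12.00: other taxable items → 7.5% → £0.90
Ground coffee (12 oz) £17.87: grocery items → 8.5% → £1.52
LED flashlight £29.54: other taxable items → 7.5% → £2.22
Travel guide £28.88: printed books → 6% → £1.73
Pair of dumbbells (15 lb) £56.44: athletic equipment → 8.25% → £4.66
Total tax = £0.54 + £0.90 + £1.52 + £2.22 + £1.73 + £4.66 = £11.57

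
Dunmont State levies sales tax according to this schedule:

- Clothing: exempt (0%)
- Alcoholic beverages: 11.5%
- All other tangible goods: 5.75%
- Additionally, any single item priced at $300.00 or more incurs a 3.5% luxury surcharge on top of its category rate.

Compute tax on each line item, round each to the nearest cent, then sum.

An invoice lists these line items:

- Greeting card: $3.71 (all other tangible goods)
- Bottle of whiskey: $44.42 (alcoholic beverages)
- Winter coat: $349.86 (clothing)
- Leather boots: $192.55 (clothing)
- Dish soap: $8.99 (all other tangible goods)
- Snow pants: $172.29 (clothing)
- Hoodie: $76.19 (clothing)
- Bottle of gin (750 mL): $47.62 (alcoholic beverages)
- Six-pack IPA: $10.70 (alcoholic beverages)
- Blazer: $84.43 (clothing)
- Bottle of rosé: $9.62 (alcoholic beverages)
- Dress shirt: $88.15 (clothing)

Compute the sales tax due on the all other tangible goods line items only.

Greeting card $3.71: all other tangible goods → 5.75% → $0.21
Dish soap $8.99: all other tangible goods → 5.75% → $0.52
Tax on all other tangible goods = $0.21 + $0.52 = $0.73

$0.73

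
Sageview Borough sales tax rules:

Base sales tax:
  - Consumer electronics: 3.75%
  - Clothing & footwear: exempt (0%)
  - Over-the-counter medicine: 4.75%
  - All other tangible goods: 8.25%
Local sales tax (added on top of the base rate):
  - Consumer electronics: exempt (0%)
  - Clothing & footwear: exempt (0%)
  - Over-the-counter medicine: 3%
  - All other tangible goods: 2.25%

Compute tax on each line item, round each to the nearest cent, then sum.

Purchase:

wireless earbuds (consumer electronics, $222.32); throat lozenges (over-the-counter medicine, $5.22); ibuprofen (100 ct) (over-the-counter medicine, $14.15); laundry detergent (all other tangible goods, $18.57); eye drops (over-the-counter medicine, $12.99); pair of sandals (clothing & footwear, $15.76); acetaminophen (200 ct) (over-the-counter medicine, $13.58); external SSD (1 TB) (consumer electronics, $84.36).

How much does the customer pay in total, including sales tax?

Wireless earbuds $222.32: consumer electronics → 3.75% + 0% local = 3.75% → $8.34
Throat lozenges $5.22: over-the-counter medicine → 4.75% + 3% local = 7.75% → $0.40
Ibuprofen (100 ct) $14.15: over-the-counter medicine → 4.75% + 3% local = 7.75% → $1.10
Laundry detergent $18.57: all other tangible goods → 8.25% + 2.25% local = 10.5% → $1.95
Eye drops $12.99: over-the-counter medicine → 4.75% + 3% local = 7.75% → $1.01
Pair of sandals $15.76: clothing & footwear → 0% + 0% local = 0% → $0.00
Acetaminophen (200 ct) $13.58: over-the-counter medicine → 4.75% + 3% local = 7.75% → $1.05
External SSD (1 TB) $84.36: consumer electronics → 3.75% + 0% local = 3.75% → $3.16
Subtotal = $386.95; tax = $17.01; total due = $403.96

$403.96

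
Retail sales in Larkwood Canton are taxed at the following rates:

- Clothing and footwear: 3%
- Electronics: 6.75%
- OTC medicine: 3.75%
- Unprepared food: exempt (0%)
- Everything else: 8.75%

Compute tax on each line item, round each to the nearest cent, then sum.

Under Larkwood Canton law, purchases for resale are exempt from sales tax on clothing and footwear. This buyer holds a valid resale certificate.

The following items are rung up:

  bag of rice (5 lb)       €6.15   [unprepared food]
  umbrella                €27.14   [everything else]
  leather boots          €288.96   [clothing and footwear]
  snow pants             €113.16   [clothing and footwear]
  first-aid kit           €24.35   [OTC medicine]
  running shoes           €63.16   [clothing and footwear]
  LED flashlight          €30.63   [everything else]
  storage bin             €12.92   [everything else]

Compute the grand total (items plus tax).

€573.56

Bag of rice (5 lb) €6.15: unprepared food → 0% → €0.00
Umbrella €27.14: everything else → 8.75% → €2.37
Leather boots €288.96: clothing and footwear, buyer-exempt → 0% → €0.00
Snow pants €113.16: clothing and footwear, buyer-exempt → 0% → €0.00
First-aid kit €24.35: OTC medicine → 3.75% → €0.91
Running shoes €63.16: clothing and footwear, buyer-exempt → 0% → €0.00
LED flashlight €30.63: everything else → 8.75% → €2.68
Storage bin €12.92: everything else → 8.75% → €1.13
Subtotal = €566.47; tax = €7.09; total due = €573.56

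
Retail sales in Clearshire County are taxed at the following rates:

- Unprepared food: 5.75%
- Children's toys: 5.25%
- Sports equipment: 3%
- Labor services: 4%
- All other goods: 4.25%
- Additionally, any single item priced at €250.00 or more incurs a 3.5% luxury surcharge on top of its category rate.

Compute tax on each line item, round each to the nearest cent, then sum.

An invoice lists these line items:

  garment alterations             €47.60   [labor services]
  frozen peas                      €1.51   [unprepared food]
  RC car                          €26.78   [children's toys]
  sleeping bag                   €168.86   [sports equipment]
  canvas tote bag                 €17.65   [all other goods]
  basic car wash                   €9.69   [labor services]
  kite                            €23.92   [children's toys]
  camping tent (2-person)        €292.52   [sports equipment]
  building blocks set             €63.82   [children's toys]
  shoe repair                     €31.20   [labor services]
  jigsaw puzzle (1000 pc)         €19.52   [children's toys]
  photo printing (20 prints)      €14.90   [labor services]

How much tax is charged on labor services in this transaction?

€4.14

Garment alterations €47.60: labor services → 4% → €1.90
Basic car wash €9.69: labor services → 4% → €0.39
Shoe repair €31.20: labor services → 4% → €1.25
Photo printing (20 prints) €14.90: labor services → 4% → €0.60
Tax on labor services = €1.90 + €0.39 + €1.25 + €0.60 = €4.14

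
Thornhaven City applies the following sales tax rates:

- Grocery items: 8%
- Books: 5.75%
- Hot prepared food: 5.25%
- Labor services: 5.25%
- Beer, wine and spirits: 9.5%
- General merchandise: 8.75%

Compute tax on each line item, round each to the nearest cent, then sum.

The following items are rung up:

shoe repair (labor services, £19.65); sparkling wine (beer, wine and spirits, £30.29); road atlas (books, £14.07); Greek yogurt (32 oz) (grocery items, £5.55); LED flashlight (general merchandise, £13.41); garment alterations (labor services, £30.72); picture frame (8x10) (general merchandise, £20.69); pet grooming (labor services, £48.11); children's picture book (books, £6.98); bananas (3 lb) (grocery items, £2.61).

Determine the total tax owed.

£12.89

Shoe repair £19.65: labor services → 5.25% → £1.03
Sparkling wine £30.29: beer, wine and spirits → 9.5% → £2.88
Road atlas £14.07: books → 5.75% → £0.81
Greek yogurt (32 oz) £5.55: grocery items → 8% → £0.44
LED flashlight £13.41: general merchandise → 8.75% → £1.17
Garment alterations £30.72: labor services → 5.25% → £1.61
Picture frame (8x10) £20.69: general merchandise → 8.75% → £1.81
Pet grooming £48.11: labor services → 5.25% → £2.53
Children's picture book £6.98: books → 5.75% → £0.40
Bananas (3 lb) £2.61: grocery items → 8% → £0.21
Total tax = £1.03 + £2.88 + £0.81 + £0.44 + £1.17 + £1.61 + £1.81 + £2.53 + £0.40 + £0.21 = £12.89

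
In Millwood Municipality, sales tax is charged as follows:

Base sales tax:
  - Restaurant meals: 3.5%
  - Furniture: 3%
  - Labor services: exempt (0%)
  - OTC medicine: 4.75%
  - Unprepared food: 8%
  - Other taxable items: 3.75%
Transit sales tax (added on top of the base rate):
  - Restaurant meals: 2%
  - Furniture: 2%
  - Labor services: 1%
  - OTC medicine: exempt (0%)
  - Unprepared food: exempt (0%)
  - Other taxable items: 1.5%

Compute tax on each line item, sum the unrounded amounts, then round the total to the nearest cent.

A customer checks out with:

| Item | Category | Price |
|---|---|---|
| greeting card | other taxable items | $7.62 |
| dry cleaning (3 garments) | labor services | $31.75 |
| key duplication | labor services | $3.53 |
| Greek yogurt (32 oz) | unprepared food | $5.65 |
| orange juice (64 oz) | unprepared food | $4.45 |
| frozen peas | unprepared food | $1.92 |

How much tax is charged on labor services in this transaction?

$0.35

Dry cleaning (3 garments) $31.75: labor services → 0% + 1% transit = 1% → $0.3175
Key duplication $3.53: labor services → 0% + 1% transit = 1% → $0.0353
Tax on labor services: unrounded sum = $0.3528 → $0.35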